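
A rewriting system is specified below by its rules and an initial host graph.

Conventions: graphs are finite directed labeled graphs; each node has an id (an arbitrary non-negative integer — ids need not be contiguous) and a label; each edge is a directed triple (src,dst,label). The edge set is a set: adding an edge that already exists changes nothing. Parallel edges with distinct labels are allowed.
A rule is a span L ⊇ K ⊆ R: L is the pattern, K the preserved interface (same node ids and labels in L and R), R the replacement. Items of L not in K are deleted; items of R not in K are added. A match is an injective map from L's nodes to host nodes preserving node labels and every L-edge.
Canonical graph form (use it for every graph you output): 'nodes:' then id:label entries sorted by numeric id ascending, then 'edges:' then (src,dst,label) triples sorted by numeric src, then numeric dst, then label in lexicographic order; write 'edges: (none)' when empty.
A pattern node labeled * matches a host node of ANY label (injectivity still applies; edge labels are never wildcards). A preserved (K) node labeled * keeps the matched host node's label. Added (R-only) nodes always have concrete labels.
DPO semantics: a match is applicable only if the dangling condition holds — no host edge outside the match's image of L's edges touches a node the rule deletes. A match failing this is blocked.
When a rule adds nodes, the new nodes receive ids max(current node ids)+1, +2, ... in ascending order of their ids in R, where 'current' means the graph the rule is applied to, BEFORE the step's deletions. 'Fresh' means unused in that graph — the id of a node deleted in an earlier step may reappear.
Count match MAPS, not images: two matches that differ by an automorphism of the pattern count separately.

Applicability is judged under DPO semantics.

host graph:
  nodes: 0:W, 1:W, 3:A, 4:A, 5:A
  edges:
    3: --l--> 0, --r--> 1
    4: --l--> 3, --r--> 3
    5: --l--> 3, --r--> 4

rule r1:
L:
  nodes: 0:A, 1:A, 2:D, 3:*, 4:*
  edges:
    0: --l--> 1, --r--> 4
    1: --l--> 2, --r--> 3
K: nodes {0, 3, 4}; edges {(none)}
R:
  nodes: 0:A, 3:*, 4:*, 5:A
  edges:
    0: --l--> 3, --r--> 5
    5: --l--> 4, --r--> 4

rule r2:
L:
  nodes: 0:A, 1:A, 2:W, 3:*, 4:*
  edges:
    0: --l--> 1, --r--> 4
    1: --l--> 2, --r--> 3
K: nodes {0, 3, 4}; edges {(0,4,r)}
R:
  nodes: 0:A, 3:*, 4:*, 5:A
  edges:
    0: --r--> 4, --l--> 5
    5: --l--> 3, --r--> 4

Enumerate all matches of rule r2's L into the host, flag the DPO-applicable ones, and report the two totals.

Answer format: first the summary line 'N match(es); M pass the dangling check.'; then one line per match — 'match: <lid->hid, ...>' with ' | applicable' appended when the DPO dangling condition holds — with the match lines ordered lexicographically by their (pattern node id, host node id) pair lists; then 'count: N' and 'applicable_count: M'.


1 match(es); 0 pass the dangling check.
match: 0->5, 1->3, 2->0, 3->1, 4->4
count: 1
applicable_count: 0


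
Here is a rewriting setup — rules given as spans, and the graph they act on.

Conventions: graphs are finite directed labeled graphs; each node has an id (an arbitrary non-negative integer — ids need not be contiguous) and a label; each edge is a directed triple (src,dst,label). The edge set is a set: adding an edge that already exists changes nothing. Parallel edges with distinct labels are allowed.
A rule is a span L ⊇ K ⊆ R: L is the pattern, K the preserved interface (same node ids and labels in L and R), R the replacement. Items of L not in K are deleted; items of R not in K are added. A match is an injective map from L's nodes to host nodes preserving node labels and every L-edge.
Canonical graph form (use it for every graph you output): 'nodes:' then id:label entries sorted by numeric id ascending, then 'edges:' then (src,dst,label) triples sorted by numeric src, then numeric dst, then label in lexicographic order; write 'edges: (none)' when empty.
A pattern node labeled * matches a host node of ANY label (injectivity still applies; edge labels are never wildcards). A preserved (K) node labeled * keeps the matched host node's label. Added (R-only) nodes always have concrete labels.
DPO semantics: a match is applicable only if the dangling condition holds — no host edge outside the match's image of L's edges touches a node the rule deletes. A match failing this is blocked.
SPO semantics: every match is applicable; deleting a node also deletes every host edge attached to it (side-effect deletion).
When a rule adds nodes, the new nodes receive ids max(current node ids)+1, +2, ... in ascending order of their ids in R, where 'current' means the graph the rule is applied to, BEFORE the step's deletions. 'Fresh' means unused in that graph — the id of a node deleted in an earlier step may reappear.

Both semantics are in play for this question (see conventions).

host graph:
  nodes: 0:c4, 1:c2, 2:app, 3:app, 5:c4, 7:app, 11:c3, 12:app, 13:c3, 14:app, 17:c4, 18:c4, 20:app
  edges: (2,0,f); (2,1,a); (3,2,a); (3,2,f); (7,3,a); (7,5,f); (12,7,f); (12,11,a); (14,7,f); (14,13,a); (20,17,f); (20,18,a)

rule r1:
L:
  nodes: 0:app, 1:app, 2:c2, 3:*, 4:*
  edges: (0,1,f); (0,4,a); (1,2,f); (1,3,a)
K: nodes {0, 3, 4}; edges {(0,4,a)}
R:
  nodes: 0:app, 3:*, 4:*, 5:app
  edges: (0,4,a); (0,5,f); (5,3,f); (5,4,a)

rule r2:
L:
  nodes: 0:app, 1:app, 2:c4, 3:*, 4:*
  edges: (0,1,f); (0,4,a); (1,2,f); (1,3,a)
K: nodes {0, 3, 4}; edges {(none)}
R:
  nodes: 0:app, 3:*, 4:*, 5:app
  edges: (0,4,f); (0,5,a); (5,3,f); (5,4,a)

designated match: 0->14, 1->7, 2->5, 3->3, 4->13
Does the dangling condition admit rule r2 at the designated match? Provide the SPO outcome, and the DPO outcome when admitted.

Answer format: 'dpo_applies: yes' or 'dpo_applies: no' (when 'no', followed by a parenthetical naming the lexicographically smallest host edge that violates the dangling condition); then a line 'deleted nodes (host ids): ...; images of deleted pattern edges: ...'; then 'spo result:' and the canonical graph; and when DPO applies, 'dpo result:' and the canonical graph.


dpo_applies: no
(the rule deletes node 7, which keeps host edge (12,7,f) outside the match image — the dangling condition fails, DPO blocks; SPO proceeds and side-deletes such edges)
deleted nodes (host ids): 5, 7; images of deleted pattern edges: (7,3,a); (7,5,f); (14,7,f); (14,13,a)
spo result:
nodes: 0:c4, 1:c2, 2:app, 3:app, 11:c3, 12:app, 13:c3, 14:app, 17:c4, 18:c4, 20:app, 21:app
edges: (2,0,f); (2,1,a); (3,2,a); (3,2,f); (12,11,a); (14,13,f); (14,21,a); (20,17,f); (20,18,a); (21,3,f); (21,13,a)


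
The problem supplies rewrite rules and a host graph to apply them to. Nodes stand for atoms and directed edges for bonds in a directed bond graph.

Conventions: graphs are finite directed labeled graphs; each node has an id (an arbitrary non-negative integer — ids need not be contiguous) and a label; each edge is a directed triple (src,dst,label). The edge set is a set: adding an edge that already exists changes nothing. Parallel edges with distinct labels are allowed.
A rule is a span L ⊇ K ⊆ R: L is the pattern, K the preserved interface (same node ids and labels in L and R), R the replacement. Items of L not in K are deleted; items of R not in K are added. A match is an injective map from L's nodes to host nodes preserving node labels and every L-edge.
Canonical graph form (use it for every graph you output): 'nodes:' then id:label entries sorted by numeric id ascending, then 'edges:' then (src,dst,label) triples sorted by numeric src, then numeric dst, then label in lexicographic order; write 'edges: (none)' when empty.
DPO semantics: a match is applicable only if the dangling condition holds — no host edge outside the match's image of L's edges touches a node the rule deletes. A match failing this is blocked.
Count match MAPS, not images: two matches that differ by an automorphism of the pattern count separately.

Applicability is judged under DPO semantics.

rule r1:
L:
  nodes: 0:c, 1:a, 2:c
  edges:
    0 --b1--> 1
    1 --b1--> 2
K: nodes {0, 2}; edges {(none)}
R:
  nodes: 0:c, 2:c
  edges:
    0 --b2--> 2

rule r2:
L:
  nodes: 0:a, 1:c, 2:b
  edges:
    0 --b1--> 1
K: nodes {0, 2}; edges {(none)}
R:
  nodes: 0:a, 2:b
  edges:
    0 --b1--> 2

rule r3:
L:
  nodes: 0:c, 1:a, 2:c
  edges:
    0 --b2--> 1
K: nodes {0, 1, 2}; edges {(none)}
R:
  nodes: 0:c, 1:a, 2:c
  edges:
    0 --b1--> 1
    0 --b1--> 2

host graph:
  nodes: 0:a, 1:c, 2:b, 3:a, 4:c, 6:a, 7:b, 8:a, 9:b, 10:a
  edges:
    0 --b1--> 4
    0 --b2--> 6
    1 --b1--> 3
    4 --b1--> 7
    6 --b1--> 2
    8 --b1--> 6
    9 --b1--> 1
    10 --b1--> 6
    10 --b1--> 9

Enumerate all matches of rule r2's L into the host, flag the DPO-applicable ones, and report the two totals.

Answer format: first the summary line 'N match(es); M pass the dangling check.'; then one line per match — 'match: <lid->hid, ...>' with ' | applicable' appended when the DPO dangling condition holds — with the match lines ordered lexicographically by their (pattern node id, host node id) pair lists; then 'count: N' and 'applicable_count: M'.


3 match(es); 0 pass the dangling check.
match: 0->0, 1->4, 2->2
match: 0->0, 1->4, 2->7
match: 0->0, 1->4, 2->9
count: 3
applicable_count: 0


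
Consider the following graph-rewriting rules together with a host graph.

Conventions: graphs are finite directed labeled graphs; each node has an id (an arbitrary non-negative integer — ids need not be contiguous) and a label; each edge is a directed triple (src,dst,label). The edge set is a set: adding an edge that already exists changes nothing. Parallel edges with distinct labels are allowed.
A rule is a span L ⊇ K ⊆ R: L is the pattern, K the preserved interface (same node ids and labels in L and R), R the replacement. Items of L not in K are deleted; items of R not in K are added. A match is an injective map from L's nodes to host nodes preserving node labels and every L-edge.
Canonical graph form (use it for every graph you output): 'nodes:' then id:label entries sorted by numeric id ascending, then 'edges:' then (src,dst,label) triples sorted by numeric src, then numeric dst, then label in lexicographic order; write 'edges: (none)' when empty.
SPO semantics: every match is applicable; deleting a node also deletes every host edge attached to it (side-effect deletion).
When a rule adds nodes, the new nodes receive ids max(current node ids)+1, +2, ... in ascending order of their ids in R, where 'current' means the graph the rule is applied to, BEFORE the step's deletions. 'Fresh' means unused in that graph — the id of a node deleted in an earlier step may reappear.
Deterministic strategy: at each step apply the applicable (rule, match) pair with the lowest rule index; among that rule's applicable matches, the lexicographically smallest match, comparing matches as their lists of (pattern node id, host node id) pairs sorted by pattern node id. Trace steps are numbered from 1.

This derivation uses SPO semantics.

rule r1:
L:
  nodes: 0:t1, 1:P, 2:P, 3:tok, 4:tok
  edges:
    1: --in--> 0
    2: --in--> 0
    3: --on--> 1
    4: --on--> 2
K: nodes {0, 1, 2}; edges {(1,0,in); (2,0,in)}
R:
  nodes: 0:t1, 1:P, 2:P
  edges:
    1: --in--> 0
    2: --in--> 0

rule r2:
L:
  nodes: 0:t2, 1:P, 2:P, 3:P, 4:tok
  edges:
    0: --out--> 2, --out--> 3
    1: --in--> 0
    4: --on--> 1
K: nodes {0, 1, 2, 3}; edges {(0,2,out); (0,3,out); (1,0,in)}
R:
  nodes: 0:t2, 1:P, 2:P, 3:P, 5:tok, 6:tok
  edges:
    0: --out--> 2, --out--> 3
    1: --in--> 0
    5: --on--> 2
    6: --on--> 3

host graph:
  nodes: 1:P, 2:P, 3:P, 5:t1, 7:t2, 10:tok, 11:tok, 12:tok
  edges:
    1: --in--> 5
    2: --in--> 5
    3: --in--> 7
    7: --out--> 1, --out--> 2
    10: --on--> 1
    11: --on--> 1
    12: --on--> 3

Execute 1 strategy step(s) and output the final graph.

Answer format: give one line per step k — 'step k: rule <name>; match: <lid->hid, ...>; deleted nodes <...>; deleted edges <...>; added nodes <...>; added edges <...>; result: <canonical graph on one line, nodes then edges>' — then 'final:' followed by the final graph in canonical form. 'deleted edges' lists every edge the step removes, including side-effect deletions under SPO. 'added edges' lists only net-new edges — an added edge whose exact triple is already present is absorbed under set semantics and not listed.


step 1: rule r2; match: 0->7, 1->3, 2->1, 3->2, 4->12; deleted nodes 12; deleted edges (12,3,on); added nodes 13, 14; added edges (13,1,on); (14,2,on); result: nodes: 1:P, 2:P, 3:P, 5:t1, 7:t2, 10:tok, 11:tok, 13:tok, 14:tok edges: (1,5,in); (2,5,in); (3,7,in); (7,1,out); (7,2,out); (10,1,on); (11,1,on); (13,1,on); (14,2,on)
final:
nodes: 1:P, 2:P, 3:P, 5:t1, 7:t2, 10:tok, 11:tok, 13:tok, 14:tok
edges: (1,5,in); (2,5,in); (3,7,in); (7,1,out); (7,2,out); (10,1,on); (11,1,on); (13,1,on); (14,2,on)


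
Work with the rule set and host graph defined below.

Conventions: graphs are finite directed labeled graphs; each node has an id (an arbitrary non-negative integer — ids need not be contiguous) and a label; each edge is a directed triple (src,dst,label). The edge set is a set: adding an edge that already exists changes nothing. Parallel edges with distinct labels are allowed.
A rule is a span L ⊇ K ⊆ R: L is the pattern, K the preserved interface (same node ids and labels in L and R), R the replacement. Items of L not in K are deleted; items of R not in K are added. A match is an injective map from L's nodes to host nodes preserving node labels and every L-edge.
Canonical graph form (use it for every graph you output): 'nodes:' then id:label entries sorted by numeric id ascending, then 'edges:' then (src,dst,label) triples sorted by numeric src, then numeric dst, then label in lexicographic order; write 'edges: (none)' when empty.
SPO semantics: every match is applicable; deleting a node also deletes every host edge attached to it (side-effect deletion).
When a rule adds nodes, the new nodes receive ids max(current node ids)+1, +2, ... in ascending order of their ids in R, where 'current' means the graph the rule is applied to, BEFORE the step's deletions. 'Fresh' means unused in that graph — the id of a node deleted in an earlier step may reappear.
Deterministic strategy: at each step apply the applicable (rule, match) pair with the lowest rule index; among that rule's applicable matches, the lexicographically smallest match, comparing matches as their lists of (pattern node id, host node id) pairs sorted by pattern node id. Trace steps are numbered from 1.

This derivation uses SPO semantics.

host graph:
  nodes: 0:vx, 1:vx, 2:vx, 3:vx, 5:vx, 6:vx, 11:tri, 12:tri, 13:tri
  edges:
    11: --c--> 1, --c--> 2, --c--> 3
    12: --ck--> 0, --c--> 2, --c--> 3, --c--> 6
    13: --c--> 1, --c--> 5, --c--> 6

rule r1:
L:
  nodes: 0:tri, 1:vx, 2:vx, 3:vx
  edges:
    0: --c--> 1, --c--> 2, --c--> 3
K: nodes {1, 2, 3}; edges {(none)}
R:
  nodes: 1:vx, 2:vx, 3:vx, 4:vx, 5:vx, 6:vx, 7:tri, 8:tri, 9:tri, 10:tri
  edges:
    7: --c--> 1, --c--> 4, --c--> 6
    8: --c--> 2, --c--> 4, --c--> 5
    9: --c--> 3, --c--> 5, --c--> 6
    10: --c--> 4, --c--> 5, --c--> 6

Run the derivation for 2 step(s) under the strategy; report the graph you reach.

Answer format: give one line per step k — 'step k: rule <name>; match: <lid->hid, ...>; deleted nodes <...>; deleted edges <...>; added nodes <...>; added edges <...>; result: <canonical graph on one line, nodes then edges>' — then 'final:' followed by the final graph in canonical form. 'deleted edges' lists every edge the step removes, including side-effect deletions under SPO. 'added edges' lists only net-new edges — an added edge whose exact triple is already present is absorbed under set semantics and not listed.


step 1: rule r1; match: 0->11, 1->1, 2->2, 3->3; deleted nodes 11; deleted edges (11,1,c); (11,2,c); (11,3,c); added nodes 14, 15, 16, 17, 18, 19, 20; added edges (17,1,c); (17,14,c); (17,16,c); (18,2,c); (18,14,c); (18,15,c); (19,3,c); (19,15,c); (19,16,c); (20,14,c); (20,15,c); (20,16,c); result: nodes: 0:vx, 1:vx, 2:vx, 3:vx, 5:vx, 6:vx, 12:tri, 13:tri, 14:vx, 15:vx, 16:vx, 17:tri, 18:tri, 19:tri, 20:tri edges: (12,0,ck); (12,2,c); (12,3,c); (12,6,c); (13,1,c); (13,5,c); (13,6,c); (17,1,c); (17,14,c); (17,16,c); (18,2,c); (18,14,c); (18,15,c); (19,3,c); (19,15,c); (19,16,c); (20,14,c); (20,15,c); (20,16,c)
step 2: rule r1; match: 0->12, 1->2, 2->3, 3->6; deleted nodes 12; deleted edges (12,0,ck); (12,2,c); (12,3,c); (12,6,c); added nodes 21, 22, 23, 24, 25, 26, 27; added edges (24,2,c); (24,21,c); (24,23,c); (25,3,c); (25,21,c); (25,22,c); (26,6,c); (26,22,c); (26,23,c); (27,21,c); (27,22,c); (27,23,c); result: nodes: 0:vx, 1:vx, 2:vx, 3:vx, 5:vx, 6:vx, 13:tri, 14:vx, 15:vx, 16:vx, 17:tri, 18:tri, 19:tri, 20:tri, 21:vx, 22:vx, 23:vx, 24:tri, 25:tri, 26:tri, 27:tri edges: (13,1,c); (13,5,c); (13,6,c); (17,1,c); (17,14,c); (17,16,c); (18,2,c); (18,14,c); (18,15,c); (19,3,c); (19,15,c); (19,16,c); (20,14,c); (20,15,c); (20,16,c); (24,2,c); (24,21,c); (24,23,c); (25,3,c); (25,21,c); (25,22,c); (26,6,c); (26,22,c); (26,23,c); (27,21,c); (27,22,c); (27,23,c)
final:
nodes: 0:vx, 1:vx, 2:vx, 3:vx, 5:vx, 6:vx, 13:tri, 14:vx, 15:vx, 16:vx, 17:tri, 18:tri, 19:tri, 20:tri, 21:vx, 22:vx, 23:vx, 24:tri, 25:tri, 26:tri, 27:tri
edges: (13,1,c); (13,5,c); (13,6,c); (17,1,c); (17,14,c); (17,16,c); (18,2,c); (18,14,c); (18,15,c); (19,3,c); (19,15,c); (19,16,c); (20,14,c); (20,15,c); (20,16,c); (24,2,c); (24,21,c); (24,23,c); (25,3,c); (25,21,c); (25,22,c); (26,6,c); (26,22,c); (26,23,c); (27,21,c); (27,22,c); (27,23,c)


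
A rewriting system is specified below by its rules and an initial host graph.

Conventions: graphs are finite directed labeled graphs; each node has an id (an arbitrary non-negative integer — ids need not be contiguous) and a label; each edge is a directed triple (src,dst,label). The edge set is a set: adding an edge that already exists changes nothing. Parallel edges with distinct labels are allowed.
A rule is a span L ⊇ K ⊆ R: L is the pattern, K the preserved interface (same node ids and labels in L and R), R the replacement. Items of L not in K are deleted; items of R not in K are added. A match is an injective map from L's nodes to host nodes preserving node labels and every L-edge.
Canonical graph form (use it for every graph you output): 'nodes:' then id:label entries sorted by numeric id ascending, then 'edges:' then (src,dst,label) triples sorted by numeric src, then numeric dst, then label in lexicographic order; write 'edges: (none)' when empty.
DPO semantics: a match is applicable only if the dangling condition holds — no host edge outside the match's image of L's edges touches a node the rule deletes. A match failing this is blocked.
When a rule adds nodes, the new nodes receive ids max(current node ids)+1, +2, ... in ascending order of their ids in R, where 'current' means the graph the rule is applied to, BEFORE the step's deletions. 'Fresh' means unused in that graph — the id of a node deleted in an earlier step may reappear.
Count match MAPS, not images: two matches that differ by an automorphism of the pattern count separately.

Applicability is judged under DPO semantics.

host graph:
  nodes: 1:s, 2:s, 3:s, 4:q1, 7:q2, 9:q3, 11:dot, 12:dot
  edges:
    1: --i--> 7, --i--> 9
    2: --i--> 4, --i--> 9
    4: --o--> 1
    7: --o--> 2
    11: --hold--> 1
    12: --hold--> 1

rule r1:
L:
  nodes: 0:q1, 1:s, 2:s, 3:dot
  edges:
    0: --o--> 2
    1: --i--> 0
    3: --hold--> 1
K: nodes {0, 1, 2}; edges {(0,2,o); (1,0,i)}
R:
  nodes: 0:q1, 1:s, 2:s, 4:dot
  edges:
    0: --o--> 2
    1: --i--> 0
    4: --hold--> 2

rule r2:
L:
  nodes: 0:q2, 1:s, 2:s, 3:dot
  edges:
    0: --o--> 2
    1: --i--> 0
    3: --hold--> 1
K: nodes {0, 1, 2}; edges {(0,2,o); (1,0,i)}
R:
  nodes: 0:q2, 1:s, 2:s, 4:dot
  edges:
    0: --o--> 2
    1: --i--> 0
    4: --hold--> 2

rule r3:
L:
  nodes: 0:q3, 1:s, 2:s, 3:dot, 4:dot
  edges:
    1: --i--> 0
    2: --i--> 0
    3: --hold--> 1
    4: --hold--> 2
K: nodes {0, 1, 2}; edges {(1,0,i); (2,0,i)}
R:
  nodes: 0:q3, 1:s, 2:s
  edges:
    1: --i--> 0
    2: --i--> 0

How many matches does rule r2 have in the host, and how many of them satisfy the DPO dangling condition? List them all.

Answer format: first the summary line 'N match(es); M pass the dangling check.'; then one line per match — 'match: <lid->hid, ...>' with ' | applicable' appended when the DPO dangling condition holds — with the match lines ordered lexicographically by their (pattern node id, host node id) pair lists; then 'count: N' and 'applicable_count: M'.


2 match(es); 2 pass the dangling check.
match: 0->7, 1->1, 2->2, 3->11 | applicable
match: 0->7, 1->1, 2->2, 3->12 | applicable
count: 2
applicable_count: 2


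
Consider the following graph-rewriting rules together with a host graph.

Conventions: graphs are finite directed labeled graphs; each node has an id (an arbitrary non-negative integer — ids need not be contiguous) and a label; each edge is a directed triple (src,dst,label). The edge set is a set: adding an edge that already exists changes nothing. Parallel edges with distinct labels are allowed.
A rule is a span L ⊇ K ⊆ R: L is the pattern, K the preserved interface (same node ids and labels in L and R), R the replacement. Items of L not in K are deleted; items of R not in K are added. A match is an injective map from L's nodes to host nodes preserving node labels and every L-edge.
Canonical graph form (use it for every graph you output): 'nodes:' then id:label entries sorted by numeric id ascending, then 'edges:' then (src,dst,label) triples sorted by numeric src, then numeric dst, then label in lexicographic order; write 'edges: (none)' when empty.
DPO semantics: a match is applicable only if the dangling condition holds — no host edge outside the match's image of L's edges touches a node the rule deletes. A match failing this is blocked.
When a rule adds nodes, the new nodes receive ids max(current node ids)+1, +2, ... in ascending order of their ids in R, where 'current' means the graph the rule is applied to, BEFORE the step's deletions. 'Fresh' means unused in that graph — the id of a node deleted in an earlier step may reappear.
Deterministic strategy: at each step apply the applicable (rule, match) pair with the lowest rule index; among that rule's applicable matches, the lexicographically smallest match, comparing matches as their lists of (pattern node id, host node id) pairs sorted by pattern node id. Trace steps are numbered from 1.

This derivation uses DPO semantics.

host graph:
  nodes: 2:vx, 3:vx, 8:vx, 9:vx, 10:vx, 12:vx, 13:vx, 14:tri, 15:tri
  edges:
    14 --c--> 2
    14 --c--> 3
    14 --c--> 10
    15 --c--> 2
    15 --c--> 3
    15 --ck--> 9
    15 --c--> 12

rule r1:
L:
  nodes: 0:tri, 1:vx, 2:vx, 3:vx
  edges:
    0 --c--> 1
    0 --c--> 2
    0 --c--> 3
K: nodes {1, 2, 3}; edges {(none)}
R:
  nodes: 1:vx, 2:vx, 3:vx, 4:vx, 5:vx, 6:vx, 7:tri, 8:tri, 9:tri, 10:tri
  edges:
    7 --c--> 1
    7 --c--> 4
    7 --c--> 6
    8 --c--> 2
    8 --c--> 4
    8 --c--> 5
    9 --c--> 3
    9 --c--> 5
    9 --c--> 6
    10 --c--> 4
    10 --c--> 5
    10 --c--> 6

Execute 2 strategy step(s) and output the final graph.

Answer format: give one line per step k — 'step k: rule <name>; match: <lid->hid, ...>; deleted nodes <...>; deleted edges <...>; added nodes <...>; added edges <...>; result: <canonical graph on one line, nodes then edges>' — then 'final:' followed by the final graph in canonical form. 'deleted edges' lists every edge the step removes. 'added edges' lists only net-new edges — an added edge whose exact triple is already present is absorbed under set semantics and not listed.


step 1: rule r1; match: 0->14, 1->2, 2->3, 3->10; deleted nodes 14; deleted edges (14,2,c); (14,3,c); (14,10,c); added nodes 16, 17, 18, 19, 20, 21, 22; added edges (19,2,c); (19,16,c); (19,18,c); (20,3,c); (20,16,c); (20,17,c); (21,10,c); (21,17,c); (21,18,c); (22,16,c); (22,17,c); (22,18,c); result: nodes: 2:vx, 3:vx, 8:vx, 9:vx, 10:vx, 12:vx, 13:vx, 15:tri, 16:vx, 17:vx, 18:vx, 19:tri, 20:tri, 21:tri, 22:tri edges: (15,2,c); (15,3,c); (15,9,ck); (15,12,c); (19,2,c); (19,16,c); (19,18,c); (20,3,c); (20,16,c); (20,17,c); (21,10,c); (21,17,c); (21,18,c); (22,16,c); (22,17,c); (22,18,c)
step 2: rule r1; match: 0->19, 1->2, 2->16, 3->18; deleted nodes 19; deleted edges (19,2,c); (19,16,c); (19,18,c); added nodes 23, 24, 25, 26, 27, 28, 29; added edges (26,2,c); (26,23,c); (26,25,c); (27,16,c); (27,23,c); (27,24,c); (28,18,c); (28,24,c); (28,25,c); (29,23,c); (29,24,c); (29,25,c); result: nodes: 2:vx, 3:vx, 8:vx, 9:vx, 10:vx, 12:vx, 13:vx, 15:tri, 16:vx, 17:vx, 18:vx, 20:tri, 21:tri, 22:tri, 23:vx, 24:vx, 25:vx, 26:tri, 27:tri, 28:tri, 29:tri edges: (15,2,c); (15,3,c); (15,9,ck); (15,12,c); (20,3,c); (20,16,c); (20,17,c); (21,10,c); (21,17,c); (21,18,c); (22,16,c); (22,17,c); (22,18,c); (26,2,c); (26,23,c); (26,25,c); (27,16,c); (27,23,c); (27,24,c); (28,18,c); (28,24,c); (28,25,c); (29,23,c); (29,24,c); (29,25,c)
final:
nodes: 2:vx, 3:vx, 8:vx, 9:vx, 10:vx, 12:vx, 13:vx, 15:tri, 16:vx, 17:vx, 18:vx, 20:tri, 21:tri, 22:tri, 23:vx, 24:vx, 25:vx, 26:tri, 27:tri, 28:tri, 29:tri
edges: (15,2,c); (15,3,c); (15,9,ck); (15,12,c); (20,3,c); (20,16,c); (20,17,c); (21,10,c); (21,17,c); (21,18,c); (22,16,c); (22,17,c); (22,18,c); (26,2,c); (26,23,c); (26,25,c); (27,16,c); (27,23,c); (27,24,c); (28,18,c); (28,24,c); (28,25,c); (29,23,c); (29,24,c); (29,25,c)


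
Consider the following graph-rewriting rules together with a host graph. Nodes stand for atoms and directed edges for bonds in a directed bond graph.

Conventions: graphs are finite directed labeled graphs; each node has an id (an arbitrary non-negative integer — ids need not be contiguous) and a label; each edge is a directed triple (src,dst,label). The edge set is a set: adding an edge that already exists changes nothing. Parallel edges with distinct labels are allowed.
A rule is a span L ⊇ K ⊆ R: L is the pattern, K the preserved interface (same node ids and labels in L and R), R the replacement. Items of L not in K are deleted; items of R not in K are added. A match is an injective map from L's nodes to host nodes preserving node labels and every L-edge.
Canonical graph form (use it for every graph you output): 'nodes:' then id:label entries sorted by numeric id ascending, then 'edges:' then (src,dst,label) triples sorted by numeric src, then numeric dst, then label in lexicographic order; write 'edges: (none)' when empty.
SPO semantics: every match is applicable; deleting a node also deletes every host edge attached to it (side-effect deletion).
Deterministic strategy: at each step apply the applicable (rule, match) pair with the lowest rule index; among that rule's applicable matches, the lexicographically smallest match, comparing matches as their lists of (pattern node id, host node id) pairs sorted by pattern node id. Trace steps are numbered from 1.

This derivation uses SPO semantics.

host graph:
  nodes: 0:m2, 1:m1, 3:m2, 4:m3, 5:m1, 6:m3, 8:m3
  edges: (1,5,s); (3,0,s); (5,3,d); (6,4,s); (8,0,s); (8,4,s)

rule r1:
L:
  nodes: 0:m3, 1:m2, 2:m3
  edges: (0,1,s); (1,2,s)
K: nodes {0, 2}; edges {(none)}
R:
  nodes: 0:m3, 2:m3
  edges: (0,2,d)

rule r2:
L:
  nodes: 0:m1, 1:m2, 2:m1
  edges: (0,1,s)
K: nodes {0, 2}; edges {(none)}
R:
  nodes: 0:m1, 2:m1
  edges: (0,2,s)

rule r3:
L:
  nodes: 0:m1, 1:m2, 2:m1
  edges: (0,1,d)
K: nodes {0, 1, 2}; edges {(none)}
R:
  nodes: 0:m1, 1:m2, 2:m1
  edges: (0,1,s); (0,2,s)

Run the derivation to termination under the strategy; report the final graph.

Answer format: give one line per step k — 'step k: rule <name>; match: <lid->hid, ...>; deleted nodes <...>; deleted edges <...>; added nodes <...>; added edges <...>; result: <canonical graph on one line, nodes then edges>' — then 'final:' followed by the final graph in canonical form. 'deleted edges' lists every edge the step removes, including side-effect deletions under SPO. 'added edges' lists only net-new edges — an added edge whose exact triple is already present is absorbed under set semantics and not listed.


step 1: rule r3; match: 0->5, 1->3, 2->1; deleted nodes (none); deleted edges (5,3,d); added nodes (none); added edges (5,1,s); (5,3,s); result: nodes: 0:m2, 1:m1, 3:m2, 4:m3, 5:m1, 6:m3, 8:m3 edges: (1,5,s); (3,0,s); (5,1,s); (5,3,s); (6,4,s); (8,0,s); (8,4,s)
step 2: rule r2; match: 0->5, 1->3, 2->1; deleted nodes 3; deleted edges (3,0,s); (5,3,s); added nodes (none); added edges (none); result: nodes: 0:m2, 1:m1, 4:m3, 5:m1, 6:m3, 8:m3 edges: (1,5,s); (5,1,s); (6,4,s); (8,0,s); (8,4,s)
final:
nodes: 0:m2, 1:m1, 4:m3, 5:m1, 6:m3, 8:m3
edges: (1,5,s); (5,1,s); (6,4,s); (8,0,s); (8,4,s)


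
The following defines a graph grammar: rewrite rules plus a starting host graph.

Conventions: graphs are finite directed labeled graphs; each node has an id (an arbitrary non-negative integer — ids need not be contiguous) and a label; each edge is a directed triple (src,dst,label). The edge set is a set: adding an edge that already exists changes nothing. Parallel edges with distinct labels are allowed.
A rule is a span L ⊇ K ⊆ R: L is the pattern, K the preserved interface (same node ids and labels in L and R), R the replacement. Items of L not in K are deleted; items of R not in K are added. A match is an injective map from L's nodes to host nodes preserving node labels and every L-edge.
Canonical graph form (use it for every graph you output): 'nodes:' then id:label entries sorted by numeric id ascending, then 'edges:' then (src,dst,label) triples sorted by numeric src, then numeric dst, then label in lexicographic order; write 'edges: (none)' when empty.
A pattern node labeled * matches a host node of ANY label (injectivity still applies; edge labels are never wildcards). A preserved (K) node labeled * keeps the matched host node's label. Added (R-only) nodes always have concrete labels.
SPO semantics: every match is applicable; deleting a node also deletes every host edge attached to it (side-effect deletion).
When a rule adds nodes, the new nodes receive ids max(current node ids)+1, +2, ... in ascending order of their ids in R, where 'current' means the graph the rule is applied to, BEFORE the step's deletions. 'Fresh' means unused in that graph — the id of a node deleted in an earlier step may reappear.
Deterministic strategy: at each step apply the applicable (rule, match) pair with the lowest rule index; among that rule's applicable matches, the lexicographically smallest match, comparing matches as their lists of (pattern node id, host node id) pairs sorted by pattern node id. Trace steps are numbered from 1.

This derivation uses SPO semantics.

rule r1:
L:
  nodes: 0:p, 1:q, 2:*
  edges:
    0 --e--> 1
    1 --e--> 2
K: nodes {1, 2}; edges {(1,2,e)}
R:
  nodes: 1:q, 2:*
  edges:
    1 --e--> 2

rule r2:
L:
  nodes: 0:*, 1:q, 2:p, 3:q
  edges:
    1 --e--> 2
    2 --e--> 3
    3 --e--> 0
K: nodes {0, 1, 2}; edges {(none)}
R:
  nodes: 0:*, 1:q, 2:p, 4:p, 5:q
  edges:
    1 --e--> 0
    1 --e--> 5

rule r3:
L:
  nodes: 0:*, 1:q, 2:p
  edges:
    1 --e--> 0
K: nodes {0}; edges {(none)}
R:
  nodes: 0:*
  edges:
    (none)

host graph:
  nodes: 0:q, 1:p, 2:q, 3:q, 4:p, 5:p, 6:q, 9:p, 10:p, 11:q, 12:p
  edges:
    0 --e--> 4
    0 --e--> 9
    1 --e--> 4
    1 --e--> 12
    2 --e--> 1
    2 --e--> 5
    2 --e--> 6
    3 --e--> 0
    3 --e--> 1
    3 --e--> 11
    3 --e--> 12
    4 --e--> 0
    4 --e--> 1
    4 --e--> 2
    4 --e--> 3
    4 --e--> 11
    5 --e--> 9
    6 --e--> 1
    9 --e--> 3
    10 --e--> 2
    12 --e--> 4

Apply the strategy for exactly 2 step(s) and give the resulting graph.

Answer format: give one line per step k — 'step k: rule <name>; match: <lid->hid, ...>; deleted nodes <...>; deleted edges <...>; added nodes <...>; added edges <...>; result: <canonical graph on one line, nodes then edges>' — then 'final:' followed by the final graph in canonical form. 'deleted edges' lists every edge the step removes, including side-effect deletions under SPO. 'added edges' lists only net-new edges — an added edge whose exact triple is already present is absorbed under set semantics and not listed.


step 1: rule r1; match: 0->4, 1->0, 2->9; deleted nodes 4; deleted edges (0,4,e); (1,4,e); (4,0,e); (4,1,e); (4,2,e); (4,3,e); (4,11,e); (12,4,e); added nodes (none); added edges (none); result: nodes: 0:q, 1:p, 2:q, 3:q, 5:p, 6:q, 9:p, 10:p, 11:q, 12:p edges: (0,9,e); (1,12,e); (2,1,e); (2,5,e); (2,6,e); (3,0,e); (3,1,e); (3,11,e); (3,12,e); (5,9,e); (6,1,e); (9,3,e); (10,2,e)
step 2: rule r1; match: 0->9, 1->3, 2->0; deleted nodes 9; deleted edges (0,9,e); (5,9,e); (9,3,e); added nodes (none); added edges (none); result: nodes: 0:q, 1:p, 2:q, 3:q, 5:p, 6:q, 10:p, 11:q, 12:p edges: (1,12,e); (2,1,e); (2,5,e); (2,6,e); (3,0,e); (3,1,e); (3,11,e); (3,12,e); (6,1,e); (10,2,e)
final:
nodes: 0:q, 1:p, 2:q, 3:q, 5:p, 6:q, 10:p, 11:q, 12:p
edges: (1,12,e); (2,1,e); (2,5,e); (2,6,e); (3,0,e); (3,1,e); (3,11,e); (3,12,e); (6,1,e); (10,2,e)


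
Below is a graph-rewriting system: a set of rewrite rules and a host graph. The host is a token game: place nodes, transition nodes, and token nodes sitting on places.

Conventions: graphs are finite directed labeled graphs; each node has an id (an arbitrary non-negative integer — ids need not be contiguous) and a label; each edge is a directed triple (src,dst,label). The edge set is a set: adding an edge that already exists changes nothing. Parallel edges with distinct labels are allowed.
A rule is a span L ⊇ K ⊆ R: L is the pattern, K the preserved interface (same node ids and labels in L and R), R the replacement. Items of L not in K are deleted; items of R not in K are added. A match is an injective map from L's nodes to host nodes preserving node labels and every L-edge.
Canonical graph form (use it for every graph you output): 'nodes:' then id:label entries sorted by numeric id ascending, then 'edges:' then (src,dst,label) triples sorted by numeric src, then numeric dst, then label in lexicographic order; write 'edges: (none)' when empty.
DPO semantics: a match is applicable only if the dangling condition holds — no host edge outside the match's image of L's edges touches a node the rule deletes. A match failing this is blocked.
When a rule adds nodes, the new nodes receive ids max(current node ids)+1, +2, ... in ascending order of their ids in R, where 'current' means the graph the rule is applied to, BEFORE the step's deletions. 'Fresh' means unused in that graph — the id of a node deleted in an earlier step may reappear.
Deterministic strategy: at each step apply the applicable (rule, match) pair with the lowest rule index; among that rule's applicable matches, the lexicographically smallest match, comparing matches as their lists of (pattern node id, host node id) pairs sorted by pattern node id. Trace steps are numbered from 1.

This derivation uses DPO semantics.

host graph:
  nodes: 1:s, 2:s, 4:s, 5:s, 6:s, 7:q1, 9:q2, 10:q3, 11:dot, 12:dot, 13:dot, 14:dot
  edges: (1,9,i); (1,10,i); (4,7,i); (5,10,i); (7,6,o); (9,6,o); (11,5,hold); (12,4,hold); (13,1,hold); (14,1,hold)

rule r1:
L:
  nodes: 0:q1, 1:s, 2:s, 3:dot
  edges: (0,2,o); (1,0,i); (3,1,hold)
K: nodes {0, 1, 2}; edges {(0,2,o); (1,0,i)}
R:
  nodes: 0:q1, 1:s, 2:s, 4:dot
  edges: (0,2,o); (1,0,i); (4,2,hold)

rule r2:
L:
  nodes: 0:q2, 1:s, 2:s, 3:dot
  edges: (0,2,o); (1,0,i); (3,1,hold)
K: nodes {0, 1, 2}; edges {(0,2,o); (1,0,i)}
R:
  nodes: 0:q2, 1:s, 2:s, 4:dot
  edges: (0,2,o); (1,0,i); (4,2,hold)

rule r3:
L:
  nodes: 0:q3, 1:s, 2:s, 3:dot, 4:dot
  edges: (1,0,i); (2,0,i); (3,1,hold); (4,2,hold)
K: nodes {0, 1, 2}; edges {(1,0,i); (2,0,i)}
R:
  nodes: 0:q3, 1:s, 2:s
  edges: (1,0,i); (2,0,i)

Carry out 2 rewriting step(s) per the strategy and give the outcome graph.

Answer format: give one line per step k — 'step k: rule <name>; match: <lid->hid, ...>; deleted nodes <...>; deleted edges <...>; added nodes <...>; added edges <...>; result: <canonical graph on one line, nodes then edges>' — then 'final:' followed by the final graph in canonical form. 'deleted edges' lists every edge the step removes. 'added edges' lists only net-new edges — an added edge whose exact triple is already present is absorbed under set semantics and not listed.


step 1: rule r1; match: 0->7, 1->4, 2->6, 3->12; deleted nodes 12; deleted edges (12,4,hold); added nodes 15; added edges (15,6,hold); result: nodes: 1:s, 2:s, 4:s, 5:s, 6:s, 7:q1, 9:q2, 10:q3, 11:dot, 13:dot, 14:dot, 15:dot edges: (1,9,i); (1,10,i); (4,7,i); (5,10,i); (7,6,o); (9,6,o); (11,5,hold); (13,1,hold); (14,1,hold); (15,6,hold)
step 2: rule r2; match: 0->9, 1->1, 2->6, 3->13; deleted nodes 13; deleted edges (13,1,hold); added nodes 16; added edges (16,6,hold); result: nodes: 1:s, 2:s, 4:s, 5:s, 6:s, 7:q1, 9:q2, 10:q3, 11:dot, 14:dot, 15:dot, 16:dot edges: (1,9,i); (1,10,i); (4,7,i); (5,10,i); (7,6,o); (9,6,o); (11,5,hold); (14,1,hold); (15,6,hold); (16,6,hold)
final:
nodes: 1:s, 2:s, 4:s, 5:s, 6:s, 7:q1, 9:q2, 10:q3, 11:dot, 14:dot, 15:dot, 16:dot
edges: (1,9,i); (1,10,i); (4,7,i); (5,10,i); (7,6,o); (9,6,o); (11,5,hold); (14,1,hold); (15,6,hold); (16,6,hold)


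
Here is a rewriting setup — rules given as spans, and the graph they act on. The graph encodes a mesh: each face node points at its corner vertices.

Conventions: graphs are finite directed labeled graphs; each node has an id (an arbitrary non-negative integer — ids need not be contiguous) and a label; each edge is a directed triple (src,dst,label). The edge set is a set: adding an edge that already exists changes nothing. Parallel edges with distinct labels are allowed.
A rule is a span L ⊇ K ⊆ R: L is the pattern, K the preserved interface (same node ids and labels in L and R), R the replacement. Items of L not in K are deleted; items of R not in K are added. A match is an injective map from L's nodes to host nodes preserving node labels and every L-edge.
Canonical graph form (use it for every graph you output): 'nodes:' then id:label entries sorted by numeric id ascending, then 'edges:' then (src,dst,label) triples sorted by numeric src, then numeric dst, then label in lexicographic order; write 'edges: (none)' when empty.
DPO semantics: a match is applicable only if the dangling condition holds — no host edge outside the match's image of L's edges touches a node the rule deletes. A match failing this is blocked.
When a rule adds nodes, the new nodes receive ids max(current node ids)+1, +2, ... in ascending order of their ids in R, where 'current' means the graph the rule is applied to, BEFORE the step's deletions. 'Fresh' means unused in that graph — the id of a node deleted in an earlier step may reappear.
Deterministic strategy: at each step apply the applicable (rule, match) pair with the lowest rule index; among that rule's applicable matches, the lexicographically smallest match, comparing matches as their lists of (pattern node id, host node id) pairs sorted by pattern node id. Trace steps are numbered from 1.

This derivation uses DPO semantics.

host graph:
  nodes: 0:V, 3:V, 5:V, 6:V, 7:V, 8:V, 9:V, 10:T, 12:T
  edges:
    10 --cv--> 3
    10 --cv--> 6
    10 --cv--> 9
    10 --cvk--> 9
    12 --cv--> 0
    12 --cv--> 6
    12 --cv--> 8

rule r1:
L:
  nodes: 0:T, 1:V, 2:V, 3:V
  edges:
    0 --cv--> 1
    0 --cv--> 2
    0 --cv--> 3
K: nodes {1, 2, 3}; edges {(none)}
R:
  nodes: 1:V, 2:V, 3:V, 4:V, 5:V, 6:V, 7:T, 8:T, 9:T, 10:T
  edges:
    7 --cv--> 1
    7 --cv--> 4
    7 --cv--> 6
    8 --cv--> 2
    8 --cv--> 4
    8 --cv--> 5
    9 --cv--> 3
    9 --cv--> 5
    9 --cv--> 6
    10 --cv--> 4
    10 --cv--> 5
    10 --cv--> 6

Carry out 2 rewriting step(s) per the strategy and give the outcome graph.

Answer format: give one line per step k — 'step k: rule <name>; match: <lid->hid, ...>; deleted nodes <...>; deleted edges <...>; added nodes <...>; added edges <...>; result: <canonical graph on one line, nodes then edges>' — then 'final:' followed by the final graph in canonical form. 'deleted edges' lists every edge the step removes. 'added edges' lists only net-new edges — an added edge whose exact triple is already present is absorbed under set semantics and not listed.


step 1: rule r1; match: 0->12, 1->0, 2->6, 3->8; deleted nodes 12; deleted edges (12,0,cv); (12,6,cv); (12,8,cv); added nodes 13, 14, 15, 16, 17, 18, 19; added edges (16,0,cv); (16,13,cv); (16,15,cv); (17,6,cv); (17,13,cv); (17,14,cv); (18,8,cv); (18,14,cv); (18,15,cv); (19,13,cv); (19,14,cv); (19,15,cv); result: nodes: 0:V, 3:V, 5:V, 6:V, 7:V, 8:V, 9:V, 10:T, 13:V, 14:V, 15:V, 16:T, 17:T, 18:T, 19:T edges: (10,3,cv); (10,6,cv); (10,9,cv); (10,9,cvk); (16,0,cv); (16,13,cv); (16,15,cv); (17,6,cv); (17,13,cv); (17,14,cv); (18,8,cv); (18,14,cv); (18,15,cv); (19,13,cv); (19,14,cv); (19,15,cv)
step 2: rule r1; match: 0->16, 1->0, 2->13, 3->15; deleted nodes 16; deleted edges (16,0,cv); (16,13,cv); (16,15,cv); added nodes 20, 21, 22, 23, 24, 25, 26; added edges (23,0,cv); (23,20,cv); (23,22,cv); (24,13,cv); (24,20,cv); (24,21,cv); (25,15,cv); (25,21,cv); (25,22,cv); (26,20,cv); (26,21,cv); (26,22,cv); result: nodes: 0:V, 3:V, 5:V, 6:V, 7:V, 8:V, 9:V, 10:T, 13:V, 14:V, 15:V, 17:T, 18:T, 19:T, 20:V, 21:V, 22:V, 23:T, 24:T, 25:T, 26:T edges: (10,3,cv); (10,6,cv); (10,9,cv); (10,9,cvk); (17,6,cv); (17,13,cv); (17,14,cv); (18,8,cv); (18,14,cv); (18,15,cv); (19,13,cv); (19,14,cv); (19,15,cv); (23,0,cv); (23,20,cv); (23,22,cv); (24,13,cv); (24,20,cv); (24,21,cv); (25,15,cv); (25,21,cv); (25,22,cv); (26,20,cv); (26,21,cv); (26,22,cv)
final:
nodes: 0:V, 3:V, 5:V, 6:V, 7:V, 8:V, 9:V, 10:T, 13:V, 14:V, 15:V, 17:T, 18:T, 19:T, 20:V, 21:V, 22:V, 23:T, 24:T, 25:T, 26:T
edges: (10,3,cv); (10,6,cv); (10,9,cv); (10,9,cvk); (17,6,cv); (17,13,cv); (17,14,cv); (18,8,cv); (18,14,cv); (18,15,cv); (19,13,cv); (19,14,cv); (19,15,cv); (23,0,cv); (23,20,cv); (23,22,cv); (24,13,cv); (24,20,cv); (24,21,cv); (25,15,cv); (25,21,cv); (25,22,cv); (26,20,cv); (26,21,cv); (26,22,cv)
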